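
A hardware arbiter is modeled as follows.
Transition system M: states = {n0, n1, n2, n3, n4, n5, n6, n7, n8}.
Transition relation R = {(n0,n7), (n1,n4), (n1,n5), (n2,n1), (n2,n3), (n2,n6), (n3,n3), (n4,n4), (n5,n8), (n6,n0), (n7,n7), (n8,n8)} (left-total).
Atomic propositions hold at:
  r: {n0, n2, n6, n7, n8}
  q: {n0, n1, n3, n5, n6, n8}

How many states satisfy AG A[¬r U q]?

3

Sat(¬r) = {n1, n3, n4, n5}
A[¬r U q]: least fixpoint, start Z0 = Sat(q) = {n0, n1, n3, n5, n6, n8}, add states in Sat(¬r) with every successor in Z. Already a fixed point.
Sat(A[¬r U q]) = {n0, n1, n3, n5, n6, n8}
AG A[¬r U q]: greatest fixpoint, start Z0 = {n0, n1, n3, n5, n6, n8}, keep only states in Sat with every successor in Z. Z1 = {n3, n5, n6, n8}; Z2 = {n3, n5, n8}; fixed.
Sat(AG A[¬r U q]) = {n3, n5, n8}
|Sat(AG A[¬r U q])| = |{n3, n5, n8}| = 3.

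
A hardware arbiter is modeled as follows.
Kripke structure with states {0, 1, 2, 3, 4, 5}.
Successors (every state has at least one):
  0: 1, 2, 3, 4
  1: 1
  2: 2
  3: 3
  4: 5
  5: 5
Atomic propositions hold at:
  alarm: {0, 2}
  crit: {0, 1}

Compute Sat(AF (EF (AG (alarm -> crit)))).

Sat(alarm -> crit) = {0, 1, 3, 4, 5}
AG (alarm -> crit): greatest fixpoint, start Z0 = {0, 1, 3, 4, 5}, keep only states in Sat with every successor in Z. Z1 = {1, 3, 4, 5}; fixed.
Sat(AG (alarm -> crit)) = {1, 3, 4, 5}
EF (AG (alarm -> crit)): least fixpoint, start Z0 = {1, 3, 4, 5}, add states with some successor in Z. Z1 = {0, 1, 3, 4, 5}; fixed.
Sat(EF (AG (alarm -> crit))) = {0, 1, 3, 4, 5}
AF (EF (AG (alarm -> crit))): least fixpoint, start Z0 = {0, 1, 3, 4, 5}, add states with every successor in Z. Already a fixed point.
Sat(AF (EF (AG (alarm -> crit)))) = {0, 1, 3, 4, 5}

{0, 1, 3, 4, 5}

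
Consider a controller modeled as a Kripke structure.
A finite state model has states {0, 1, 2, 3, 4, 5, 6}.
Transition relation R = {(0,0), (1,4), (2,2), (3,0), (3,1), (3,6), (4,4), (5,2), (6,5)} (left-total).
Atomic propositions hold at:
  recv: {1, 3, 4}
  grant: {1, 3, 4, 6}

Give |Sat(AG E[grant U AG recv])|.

2

AG recv: greatest fixpoint, start Z0 = {1, 3, 4}, keep only states in Sat with every successor in Z. Z1 = {1, 4}; fixed.
Sat(AG recv) = {1, 4}
E[grant U AG recv]: least fixpoint, start Z0 = Sat(AG recv) = {1, 4}, add states in Sat(grant) with some successor in Z. Z1 = {1, 3, 4}; fixed.
Sat(E[grant U AG recv]) = {1, 3, 4}
AG E[grant U AG recv]: greatest fixpoint, start Z0 = {1, 3, 4}, keep only states in Sat with every successor in Z. Z1 = {1, 4}; fixed.
Sat(AG E[grant U AG recv]) = {1, 4}
|Sat(AG E[grant U AG recv])| = |{1, 4}| = 2.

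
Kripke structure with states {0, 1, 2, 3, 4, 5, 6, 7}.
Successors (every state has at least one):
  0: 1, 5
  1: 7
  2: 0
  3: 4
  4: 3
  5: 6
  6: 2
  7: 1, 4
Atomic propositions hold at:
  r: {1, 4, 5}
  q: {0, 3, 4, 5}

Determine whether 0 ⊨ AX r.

Sat(AX r) = {s : every successor in {1, 4, 5}} = {0, 3, 7}
0 ∈ Sat(AX r) = {0, 3, 7}, so the formula holds at 0.

Yes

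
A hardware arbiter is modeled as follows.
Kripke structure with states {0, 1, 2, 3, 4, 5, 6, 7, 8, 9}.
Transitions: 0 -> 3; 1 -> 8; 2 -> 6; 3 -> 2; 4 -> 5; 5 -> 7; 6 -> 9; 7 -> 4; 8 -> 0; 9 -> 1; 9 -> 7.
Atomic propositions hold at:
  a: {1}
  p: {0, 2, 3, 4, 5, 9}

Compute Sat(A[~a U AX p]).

Sat(~a) = {0, 2, 3, 4, 5, 6, 7, 8, 9}
Sat(AX p) = {s : every successor in {0, 2, 3, 4, 5, 9}} = {0, 3, 4, 6, 7, 8}
A[~a U AX p]: least fixpoint, start Z0 = Sat(AX p) = {0, 3, 4, 6, 7, 8}, add states in Sat(~a) with every successor in Z. Z1 = {0, 2, 3, 4, 5, 6, 7, 8}; fixed.
Sat(A[~a U AX p]) = {0, 2, 3, 4, 5, 6, 7, 8}

{0, 2, 3, 4, 5, 6, 7, 8}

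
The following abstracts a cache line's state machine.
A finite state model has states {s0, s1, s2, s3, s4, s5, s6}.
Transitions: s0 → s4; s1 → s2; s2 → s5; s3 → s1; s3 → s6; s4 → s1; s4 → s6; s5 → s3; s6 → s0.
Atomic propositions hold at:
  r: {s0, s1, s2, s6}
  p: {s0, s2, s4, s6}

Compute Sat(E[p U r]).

{s0, s1, s2, s4, s6}

E[p U r]: least fixpoint, start Z0 = Sat(r) = {s0, s1, s2, s6}, add states in Sat(p) with some successor in Z. Z1 = {s0, s1, s2, s4, s6}; fixed.
Sat(E[p U r]) = {s0, s1, s2, s4, s6}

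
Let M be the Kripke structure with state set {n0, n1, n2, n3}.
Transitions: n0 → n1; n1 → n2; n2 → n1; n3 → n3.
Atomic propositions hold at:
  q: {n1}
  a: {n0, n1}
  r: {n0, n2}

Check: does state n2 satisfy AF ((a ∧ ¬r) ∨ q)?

Sat(¬r) = {n1, n3}
Sat(a ∧ ¬r) = {n1}
Sat((a ∧ ¬r) ∨ q) = {n1}
AF ((a ∧ ¬r) ∨ q): least fixpoint, start Z0 = {n1}, add states with every successor in Z. Z1 = {n0, n1, n2}; fixed.
Sat(AF ((a ∧ ¬r) ∨ q)) = {n0, n1, n2}
n2 ∈ Sat(AF ((a ∧ ¬r) ∨ q)) = {n0, n1, n2}, so the formula holds at n2.

Yes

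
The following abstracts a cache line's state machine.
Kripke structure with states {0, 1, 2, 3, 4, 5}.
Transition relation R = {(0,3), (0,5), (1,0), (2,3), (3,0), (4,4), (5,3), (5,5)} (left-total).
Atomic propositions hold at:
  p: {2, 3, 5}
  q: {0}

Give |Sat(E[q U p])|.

4

E[q U p]: least fixpoint, start Z0 = Sat(p) = {2, 3, 5}, add states in Sat(q) with some successor in Z. Z1 = {0, 2, 3, 5}; fixed.
Sat(E[q U p]) = {0, 2, 3, 5}
|Sat(E[q U p])| = |{0, 2, 3, 5}| = 4.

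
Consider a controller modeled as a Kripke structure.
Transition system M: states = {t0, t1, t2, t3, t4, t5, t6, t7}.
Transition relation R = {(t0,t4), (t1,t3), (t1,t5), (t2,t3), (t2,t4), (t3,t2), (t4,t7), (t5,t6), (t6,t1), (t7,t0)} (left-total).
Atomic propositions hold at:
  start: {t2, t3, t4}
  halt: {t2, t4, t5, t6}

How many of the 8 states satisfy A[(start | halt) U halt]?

5

Sat(start | halt) = {t2, t3, t4, t5, t6}
A[(start | halt) U halt]: least fixpoint, start Z0 = Sat(halt) = {t2, t4, t5, t6}, add states in Sat(start | halt) with every successor in Z. Z1 = {t2, t3, t4, t5, t6}; fixed.
Sat(A[(start | halt) U halt]) = {t2, t3, t4, t5, t6}
|Sat(A[(start | halt) U halt])| = |{t2, t3, t4, t5, t6}| = 5.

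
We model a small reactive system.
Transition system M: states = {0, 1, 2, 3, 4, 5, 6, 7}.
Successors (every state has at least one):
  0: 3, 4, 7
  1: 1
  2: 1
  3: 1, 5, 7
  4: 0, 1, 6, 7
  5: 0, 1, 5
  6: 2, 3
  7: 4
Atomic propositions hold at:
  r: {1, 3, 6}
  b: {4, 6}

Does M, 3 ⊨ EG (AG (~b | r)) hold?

No

Sat(~b) = {0, 1, 2, 3, 5, 7}
Sat(~b | r) = {0, 1, 2, 3, 5, 6, 7}
AG (~b | r): greatest fixpoint, start Z0 = {0, 1, 2, 3, 5, 6, 7}, keep only states in Sat with every successor in Z. Z1 = {1, 2, 3, 5, 6}; Z2 = {1, 2, 6}; Z3 = {1, 2}; fixed.
Sat(AG (~b | r)) = {1, 2}
EG (AG (~b | r)): greatest fixpoint, start Z0 = {1, 2}, keep only states in Sat with some successor in Z. Already a fixed point.
Sat(EG (AG (~b | r))) = {1, 2}
3 ∉ Sat(EG (AG (~b | r))) = {1, 2}, so the formula does not hold at 3.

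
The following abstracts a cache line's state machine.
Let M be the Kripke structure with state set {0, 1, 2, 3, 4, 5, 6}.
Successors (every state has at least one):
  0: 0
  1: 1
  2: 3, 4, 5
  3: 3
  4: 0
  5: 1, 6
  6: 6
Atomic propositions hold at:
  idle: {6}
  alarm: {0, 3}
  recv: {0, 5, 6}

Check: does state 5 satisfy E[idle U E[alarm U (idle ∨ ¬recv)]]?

Sat(¬recv) = {1, 2, 3, 4}
Sat(idle ∨ ¬recv) = {1, 2, 3, 4, 6}
E[alarm U (idle ∨ ¬recv)]: least fixpoint, start Z0 = Sat((idle ∨ ¬recv)) = {1, 2, 3, 4, 6}, add states in Sat(alarm) with some successor in Z. Already a fixed point.
Sat(E[alarm U (idle ∨ ¬recv)]) = {1, 2, 3, 4, 6}
E[idle U E[alarm U (idle ∨ ¬recv)]]: least fixpoint, start Z0 = Sat(E[alarm U (idle ∨ ¬recv)]) = {1, 2, 3, 4, 6}, add states in Sat(idle) with some successor in Z. Already a fixed point.
Sat(E[idle U E[alarm U (idle ∨ ¬recv)]]) = {1, 2, 3, 4, 6}
5 ∉ Sat(E[idle U E[alarm U (idle ∨ ¬recv)]]) = {1, 2, 3, 4, 6}, so the formula does not hold at 5.

No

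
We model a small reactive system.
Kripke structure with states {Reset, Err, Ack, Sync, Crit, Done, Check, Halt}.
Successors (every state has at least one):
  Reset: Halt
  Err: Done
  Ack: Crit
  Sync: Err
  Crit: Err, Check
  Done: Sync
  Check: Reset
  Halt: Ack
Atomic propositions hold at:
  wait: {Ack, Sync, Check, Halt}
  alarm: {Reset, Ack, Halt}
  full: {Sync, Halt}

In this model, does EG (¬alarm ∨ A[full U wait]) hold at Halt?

Sat(¬alarm) = {Err, Sync, Crit, Done, Check}
A[full U wait]: least fixpoint, start Z0 = Sat(wait) = {Ack, Sync, Check, Halt}, add states in Sat(full) with every successor in Z. Already a fixed point.
Sat(A[full U wait]) = {Ack, Sync, Check, Halt}
Sat(¬alarm ∨ A[full U wait]) = {Err, Ack, Sync, Crit, Done, Check, Halt}
EG (¬alarm ∨ A[full U wait]): greatest fixpoint, start Z0 = {Err, Ack, Sync, Crit, Done, Check, Halt}, keep only states in Sat with some successor in Z. Z1 = {Err, Ack, Sync, Crit, Done, Halt}; fixed.
Sat(EG (¬alarm ∨ A[full U wait])) = {Err, Ack, Sync, Crit, Done, Halt}
Halt ∈ Sat(EG (¬alarm ∨ A[full U wait])) = {Err, Ack, Sync, Crit, Done, Halt}, so the formula holds at Halt.

Yes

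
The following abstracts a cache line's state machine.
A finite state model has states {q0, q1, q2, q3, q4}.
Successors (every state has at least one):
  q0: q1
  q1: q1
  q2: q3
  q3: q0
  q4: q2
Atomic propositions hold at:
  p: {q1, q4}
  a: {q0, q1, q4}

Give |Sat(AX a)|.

Sat(AX a) = {s : every successor in {q0, q1, q4}} = {q0, q1, q3}
|Sat(AX a)| = |{q0, q1, q3}| = 3.

3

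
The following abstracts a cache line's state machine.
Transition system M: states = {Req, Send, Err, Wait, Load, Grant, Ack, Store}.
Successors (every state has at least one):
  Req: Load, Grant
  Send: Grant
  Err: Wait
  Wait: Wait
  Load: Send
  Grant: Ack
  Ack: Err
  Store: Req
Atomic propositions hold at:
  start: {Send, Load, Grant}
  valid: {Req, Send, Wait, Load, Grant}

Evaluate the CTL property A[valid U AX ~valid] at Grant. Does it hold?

Sat(~valid) = {Err, Ack, Store}
Sat(AX ~valid) = {s : every successor in {Err, Ack, Store}} = {Grant, Ack}
A[valid U AX ~valid]: least fixpoint, start Z0 = Sat(AX ~valid) = {Grant, Ack}, add states in Sat(valid) with every successor in Z. Z1 = {Send, Grant, Ack}; Z2 = {Send, Load, Grant, Ack}; Z3 = {Req, Send, Load, Grant, Ack}; fixed.
Sat(A[valid U AX ~valid]) = {Req, Send, Load, Grant, Ack}
Grant ∈ Sat(A[valid U AX ~valid]) = {Req, Send, Load, Grant, Ack}, so the formula holds at Grant.

Yes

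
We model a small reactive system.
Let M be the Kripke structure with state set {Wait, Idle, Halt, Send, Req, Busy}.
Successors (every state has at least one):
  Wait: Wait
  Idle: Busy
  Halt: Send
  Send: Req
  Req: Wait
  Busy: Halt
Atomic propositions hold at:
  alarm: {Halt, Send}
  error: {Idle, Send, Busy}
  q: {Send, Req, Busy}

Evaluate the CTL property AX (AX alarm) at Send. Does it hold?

No

Sat(AX alarm) = {s : every successor in {Halt, Send}} = {Halt, Busy}
Sat(AX (AX alarm)) = {s : every successor in {Halt, Busy}} = {Idle, Busy}
Send ∉ Sat(AX (AX alarm)) = {Idle, Busy}, so the formula does not hold at Send.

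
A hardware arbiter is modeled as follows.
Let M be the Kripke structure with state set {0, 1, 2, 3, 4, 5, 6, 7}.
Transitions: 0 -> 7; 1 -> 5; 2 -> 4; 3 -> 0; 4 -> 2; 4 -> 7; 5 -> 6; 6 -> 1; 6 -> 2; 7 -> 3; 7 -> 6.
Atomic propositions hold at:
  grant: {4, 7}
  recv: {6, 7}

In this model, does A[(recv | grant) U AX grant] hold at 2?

Sat(recv | grant) = {4, 6, 7}
Sat(AX grant) = {s : every successor in {4, 7}} = {0, 2}
A[(recv | grant) U AX grant]: least fixpoint, start Z0 = Sat(AX grant) = {0, 2}, add states in Sat(recv | grant) with every successor in Z. Already a fixed point.
Sat(A[(recv | grant) U AX grant]) = {0, 2}
2 ∈ Sat(A[(recv | grant) U AX grant]) = {0, 2}, so the formula holds at 2.

Yes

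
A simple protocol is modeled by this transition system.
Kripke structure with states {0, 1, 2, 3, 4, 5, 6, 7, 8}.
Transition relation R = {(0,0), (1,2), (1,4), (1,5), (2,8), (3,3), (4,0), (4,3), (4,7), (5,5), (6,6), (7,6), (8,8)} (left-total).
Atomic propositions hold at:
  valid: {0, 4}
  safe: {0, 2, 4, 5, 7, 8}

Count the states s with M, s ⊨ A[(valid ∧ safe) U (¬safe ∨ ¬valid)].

Sat(valid ∧ safe) = {0, 4}
Sat(¬safe) = {1, 3, 6}
Sat(¬valid) = {1, 2, 3, 5, 6, 7, 8}
Sat(¬safe ∨ ¬valid) = {1, 2, 3, 5, 6, 7, 8}
A[(valid ∧ safe) U (¬safe ∨ ¬valid)]: least fixpoint, start Z0 = Sat((¬safe ∨ ¬valid)) = {1, 2, 3, 5, 6, 7, 8}, add states in Sat(valid ∧ safe) with every successor in Z. Already a fixed point.
Sat(A[(valid ∧ safe) U (¬safe ∨ ¬valid)]) = {1, 2, 3, 5, 6, 7, 8}
|Sat(A[(valid ∧ safe) U (¬safe ∨ ¬valid)])| = |{1, 2, 3, 5, 6, 7, 8}| = 7.

7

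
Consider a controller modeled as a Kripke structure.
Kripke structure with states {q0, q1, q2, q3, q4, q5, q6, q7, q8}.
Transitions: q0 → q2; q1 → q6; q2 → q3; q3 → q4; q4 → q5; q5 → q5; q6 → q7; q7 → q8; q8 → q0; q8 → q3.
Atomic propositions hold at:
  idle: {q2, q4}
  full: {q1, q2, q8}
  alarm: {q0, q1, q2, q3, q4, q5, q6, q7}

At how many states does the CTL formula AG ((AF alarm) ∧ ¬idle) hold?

1

AF alarm: least fixpoint, start Z0 = {q0, q1, q2, q3, q4, q5, q6, q7}, add states with every successor in Z. Z1 = {q0, q1, q2, q3, q4, q5, q6, q7, q8}; fixed.
Sat(AF alarm) = {q0, q1, q2, q3, q4, q5, q6, q7, q8}
Sat(¬idle) = {q0, q1, q3, q5, q6, q7, q8}
Sat((AF alarm) ∧ ¬idle) = {q0, q1, q3, q5, q6, q7, q8}
AG ((AF alarm) ∧ ¬idle): greatest fixpoint, start Z0 = {q0, q1, q3, q5, q6, q7, q8}, keep only states in Sat with every successor in Z. Z1 = {q1, q5, q6, q7, q8}; Z2 = {q1, q5, q6, q7}; Z3 = {q1, q5, q6}; Z4 = {q1, q5}; Z5 = {q5}; fixed.
Sat(AG ((AF alarm) ∧ ¬idle)) = {q5}
|Sat(AG ((AF alarm) ∧ ¬idle))| = |{q5}| = 1.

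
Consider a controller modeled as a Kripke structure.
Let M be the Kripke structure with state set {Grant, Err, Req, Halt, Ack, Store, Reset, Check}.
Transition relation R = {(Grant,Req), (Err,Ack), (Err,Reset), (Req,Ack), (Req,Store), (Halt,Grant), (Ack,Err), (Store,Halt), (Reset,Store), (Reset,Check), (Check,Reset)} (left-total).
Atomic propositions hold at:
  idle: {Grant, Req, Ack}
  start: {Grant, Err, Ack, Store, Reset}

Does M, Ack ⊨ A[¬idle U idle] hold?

Sat(¬idle) = {Err, Halt, Store, Reset, Check}
A[¬idle U idle]: least fixpoint, start Z0 = Sat(idle) = {Grant, Req, Ack}, add states in Sat(¬idle) with every successor in Z. Z1 = {Grant, Req, Halt, Ack}; Z2 = {Grant, Req, Halt, Ack, Store}; fixed.
Sat(A[¬idle U idle]) = {Grant, Req, Halt, Ack, Store}
Ack ∈ Sat(A[¬idle U idle]) = {Grant, Req, Halt, Ack, Store}, so the formula holds at Ack.

Yes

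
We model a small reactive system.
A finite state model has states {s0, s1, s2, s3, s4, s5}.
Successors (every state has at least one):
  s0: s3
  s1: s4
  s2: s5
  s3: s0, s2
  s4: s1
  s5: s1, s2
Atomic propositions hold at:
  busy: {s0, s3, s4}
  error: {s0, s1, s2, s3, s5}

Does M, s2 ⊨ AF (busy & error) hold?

Sat(busy & error) = {s0, s3}
AF (busy & error): least fixpoint, start Z0 = {s0, s3}, add states with every successor in Z. Already a fixed point.
Sat(AF (busy & error)) = {s0, s3}
s2 ∉ Sat(AF (busy & error)) = {s0, s3}, so the formula does not hold at s2.

No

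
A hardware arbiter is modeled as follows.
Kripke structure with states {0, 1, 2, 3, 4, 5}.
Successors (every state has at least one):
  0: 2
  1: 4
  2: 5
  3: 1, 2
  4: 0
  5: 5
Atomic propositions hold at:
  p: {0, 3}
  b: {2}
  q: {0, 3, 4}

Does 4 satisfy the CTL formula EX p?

Sat(EX p) = {s : some successor in {0, 3}} = {4}
4 ∈ Sat(EX p) = {4}, so the formula holds at 4.

Yes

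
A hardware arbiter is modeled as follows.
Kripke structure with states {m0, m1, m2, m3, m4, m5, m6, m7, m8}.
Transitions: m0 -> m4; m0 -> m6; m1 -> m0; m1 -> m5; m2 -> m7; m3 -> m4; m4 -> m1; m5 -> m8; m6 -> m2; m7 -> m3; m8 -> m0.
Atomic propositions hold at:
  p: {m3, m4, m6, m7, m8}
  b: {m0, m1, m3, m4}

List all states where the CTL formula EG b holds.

EG b: greatest fixpoint, start Z0 = {m0, m1, m3, m4}, keep only states in Sat with some successor in Z. Already a fixed point.
Sat(EG b) = {m0, m1, m3, m4}

{m0, m1, m3, m4}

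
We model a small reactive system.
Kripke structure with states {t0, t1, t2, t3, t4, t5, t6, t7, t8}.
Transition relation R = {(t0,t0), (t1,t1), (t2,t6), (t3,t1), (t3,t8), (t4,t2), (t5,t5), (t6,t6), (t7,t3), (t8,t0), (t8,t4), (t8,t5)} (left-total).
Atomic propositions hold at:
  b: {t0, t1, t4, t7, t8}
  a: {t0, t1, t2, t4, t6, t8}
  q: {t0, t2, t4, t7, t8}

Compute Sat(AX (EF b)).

EF b: least fixpoint, start Z0 = {t0, t1, t4, t7, t8}, add states with some successor in Z. Z1 = {t0, t1, t3, t4, t7, t8}; fixed.
Sat(EF b) = {t0, t1, t3, t4, t7, t8}
Sat(AX (EF b)) = {s : every successor in {t0, t1, t3, t4, t7, t8}} = {t0, t1, t3, t7}

{t0, t1, t3, t7}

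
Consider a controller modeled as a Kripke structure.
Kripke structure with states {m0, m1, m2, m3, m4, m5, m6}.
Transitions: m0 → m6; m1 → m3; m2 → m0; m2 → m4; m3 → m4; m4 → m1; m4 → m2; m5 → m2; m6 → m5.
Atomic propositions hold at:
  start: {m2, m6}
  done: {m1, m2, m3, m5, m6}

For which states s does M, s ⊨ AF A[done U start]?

A[done U start]: least fixpoint, start Z0 = Sat(start) = {m2, m6}, add states in Sat(done) with every successor in Z. Z1 = {m2, m5, m6}; fixed.
Sat(A[done U start]) = {m2, m5, m6}
AF A[done U start]: least fixpoint, start Z0 = {m2, m5, m6}, add states with every successor in Z. Z1 = {m0, m2, m5, m6}; fixed.
Sat(AF A[done U start]) = {m0, m2, m5, m6}

{m0, m2, m5, m6}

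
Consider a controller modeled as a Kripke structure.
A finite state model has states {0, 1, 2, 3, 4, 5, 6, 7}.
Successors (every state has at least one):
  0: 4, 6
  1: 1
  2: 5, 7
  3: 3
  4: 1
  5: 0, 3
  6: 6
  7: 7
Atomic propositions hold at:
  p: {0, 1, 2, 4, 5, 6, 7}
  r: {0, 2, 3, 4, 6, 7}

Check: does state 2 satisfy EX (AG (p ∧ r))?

Sat(p ∧ r) = {0, 2, 4, 6, 7}
AG (p ∧ r): greatest fixpoint, start Z0 = {0, 2, 4, 6, 7}, keep only states in Sat with every successor in Z. Z1 = {0, 6, 7}; Z2 = {6, 7}; fixed.
Sat(AG (p ∧ r)) = {6, 7}
Sat(EX (AG (p ∧ r))) = {s : some successor in {6, 7}} = {0, 2, 6, 7}
2 ∈ Sat(EX (AG (p ∧ r))) = {0, 2, 6, 7}, so the formula holds at 2.

Yes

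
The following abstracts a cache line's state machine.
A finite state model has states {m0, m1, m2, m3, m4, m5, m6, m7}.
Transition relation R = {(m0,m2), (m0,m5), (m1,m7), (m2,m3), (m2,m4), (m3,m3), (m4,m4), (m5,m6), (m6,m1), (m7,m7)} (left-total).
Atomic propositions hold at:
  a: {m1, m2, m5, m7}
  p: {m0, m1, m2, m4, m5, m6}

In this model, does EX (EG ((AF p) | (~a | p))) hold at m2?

AF p: least fixpoint, start Z0 = {m0, m1, m2, m4, m5, m6}, add states with every successor in Z. Already a fixed point.
Sat(AF p) = {m0, m1, m2, m4, m5, m6}
Sat(~a) = {m0, m3, m4, m6}
Sat(~a | p) = {m0, m1, m2, m3, m4, m5, m6}
Sat((AF p) | (~a | p)) = {m0, m1, m2, m3, m4, m5, m6}
EG ((AF p) | (~a | p)): greatest fixpoint, start Z0 = {m0, m1, m2, m3, m4, m5, m6}, keep only states in Sat with some successor in Z. Z1 = {m0, m2, m3, m4, m5, m6}; Z2 = {m0, m2, m3, m4, m5}; Z3 = {m0, m2, m3, m4}; fixed.
Sat(EG ((AF p) | (~a | p))) = {m0, m2, m3, m4}
Sat(EX (EG ((AF p) | (~a | p)))) = {s : some successor in {m0, m2, m3, m4}} = {m0, m2, m3, m4}
m2 ∈ Sat(EX (EG ((AF p) | (~a | p)))) = {m0, m2, m3, m4}, so the formula holds at m2.

Yes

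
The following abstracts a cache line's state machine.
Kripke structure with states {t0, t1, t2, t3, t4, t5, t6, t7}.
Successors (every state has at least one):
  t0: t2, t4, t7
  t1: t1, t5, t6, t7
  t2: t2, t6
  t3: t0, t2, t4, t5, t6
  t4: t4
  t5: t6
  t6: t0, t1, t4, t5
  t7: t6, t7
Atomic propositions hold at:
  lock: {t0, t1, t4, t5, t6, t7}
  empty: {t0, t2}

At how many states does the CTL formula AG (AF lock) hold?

AF lock: least fixpoint, start Z0 = {t0, t1, t4, t5, t6, t7}, add states with every successor in Z. Already a fixed point.
Sat(AF lock) = {t0, t1, t4, t5, t6, t7}
AG (AF lock): greatest fixpoint, start Z0 = {t0, t1, t4, t5, t6, t7}, keep only states in Sat with every successor in Z. Z1 = {t1, t4, t5, t6, t7}; Z2 = {t1, t4, t5, t7}; Z3 = {t4}; fixed.
Sat(AG (AF lock)) = {t4}
|Sat(AG (AF lock))| = |{t4}| = 1.

1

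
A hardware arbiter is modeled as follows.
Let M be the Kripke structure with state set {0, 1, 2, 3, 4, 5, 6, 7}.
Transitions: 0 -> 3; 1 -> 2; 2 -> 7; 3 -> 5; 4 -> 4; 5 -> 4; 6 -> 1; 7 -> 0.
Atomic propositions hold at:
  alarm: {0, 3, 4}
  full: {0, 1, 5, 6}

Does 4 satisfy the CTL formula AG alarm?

AG alarm: greatest fixpoint, start Z0 = {0, 3, 4}, keep only states in Sat with every successor in Z. Z1 = {0, 4}; Z2 = {4}; fixed.
Sat(AG alarm) = {4}
4 ∈ Sat(AG alarm) = {4}, so the formula holds at 4.

Yes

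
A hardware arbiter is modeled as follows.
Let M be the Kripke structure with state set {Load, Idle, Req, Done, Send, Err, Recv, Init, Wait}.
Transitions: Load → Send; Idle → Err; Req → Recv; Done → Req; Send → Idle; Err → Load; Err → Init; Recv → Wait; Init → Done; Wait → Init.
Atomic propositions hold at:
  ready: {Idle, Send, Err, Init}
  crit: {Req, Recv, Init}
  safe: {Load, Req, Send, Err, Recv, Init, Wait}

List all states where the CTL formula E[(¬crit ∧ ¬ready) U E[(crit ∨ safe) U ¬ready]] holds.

{Load, Req, Done, Err, Recv, Init, Wait}

Sat(¬crit) = {Load, Idle, Done, Send, Err, Wait}
Sat(¬ready) = {Load, Req, Done, Recv, Wait}
Sat(¬crit ∧ ¬ready) = {Load, Done, Wait}
Sat(crit ∨ safe) = {Load, Req, Send, Err, Recv, Init, Wait}
E[(crit ∨ safe) U ¬ready]: least fixpoint, start Z0 = Sat(¬ready) = {Load, Req, Done, Recv, Wait}, add states in Sat(crit ∨ safe) with some successor in Z. Z1 = {Load, Req, Done, Err, Recv, Init, Wait}; fixed.
Sat(E[(crit ∨ safe) U ¬ready]) = {Load, Req, Done, Err, Recv, Init, Wait}
E[(¬crit ∧ ¬ready) U E[(crit ∨ safe) U ¬ready]]: least fixpoint, start Z0 = Sat(E[(crit ∨ safe) U ¬ready]) = {Load, Req, Done, Err, Recv, Init, Wait}, add states in Sat(¬crit ∧ ¬ready) with some successor in Z. Already a fixed point.
Sat(E[(¬crit ∧ ¬ready) U E[(crit ∨ safe) U ¬ready]]) = {Load, Req, Done, Err, Recv, Init, Wait}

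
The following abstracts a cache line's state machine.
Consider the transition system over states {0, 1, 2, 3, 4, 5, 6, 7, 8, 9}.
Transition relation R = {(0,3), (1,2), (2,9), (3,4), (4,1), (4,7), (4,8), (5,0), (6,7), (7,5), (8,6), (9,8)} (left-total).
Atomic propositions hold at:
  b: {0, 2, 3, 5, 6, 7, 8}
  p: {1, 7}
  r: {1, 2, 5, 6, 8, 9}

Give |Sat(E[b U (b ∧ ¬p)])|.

Sat(¬p) = {0, 2, 3, 4, 5, 6, 8, 9}
Sat(b ∧ ¬p) = {0, 2, 3, 5, 6, 8}
E[b U (b ∧ ¬p)]: least fixpoint, start Z0 = Sat((b ∧ ¬p)) = {0, 2, 3, 5, 6, 8}, add states in Sat(b) with some successor in Z. Z1 = {0, 2, 3, 5, 6, 7, 8}; fixed.
Sat(E[b U (b ∧ ¬p)]) = {0, 2, 3, 5, 6, 7, 8}
|Sat(E[b U (b ∧ ¬p)])| = |{0, 2, 3, 5, 6, 7, 8}| = 7.

7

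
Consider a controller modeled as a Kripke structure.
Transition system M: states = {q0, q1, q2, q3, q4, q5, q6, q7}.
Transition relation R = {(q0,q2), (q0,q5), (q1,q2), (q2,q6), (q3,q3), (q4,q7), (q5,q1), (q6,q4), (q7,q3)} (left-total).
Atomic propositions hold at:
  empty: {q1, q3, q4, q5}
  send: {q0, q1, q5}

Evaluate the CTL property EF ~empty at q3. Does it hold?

No

Sat(~empty) = {q0, q2, q6, q7}
EF ~empty: least fixpoint, start Z0 = {q0, q2, q6, q7}, add states with some successor in Z. Z1 = {q0, q1, q2, q4, q6, q7}; Z2 = {q0, q1, q2, q4, q5, q6, q7}; fixed.
Sat(EF ~empty) = {q0, q1, q2, q4, q5, q6, q7}
q3 ∉ Sat(EF ~empty) = {q0, q1, q2, q4, q5, q6, q7}, so the formula does not hold at q3.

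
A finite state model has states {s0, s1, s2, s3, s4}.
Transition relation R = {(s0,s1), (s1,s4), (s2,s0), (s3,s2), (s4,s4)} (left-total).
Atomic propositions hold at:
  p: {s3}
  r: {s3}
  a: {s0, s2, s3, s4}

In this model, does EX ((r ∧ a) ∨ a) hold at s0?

No

Sat(r ∧ a) = {s3}
Sat((r ∧ a) ∨ a) = {s0, s2, s3, s4}
Sat(EX ((r ∧ a) ∨ a)) = {s : some successor in {s0, s2, s3, s4}} = {s1, s2, s3, s4}
s0 ∉ Sat(EX ((r ∧ a) ∨ a)) = {s1, s2, s3, s4}, so the formula does not hold at s0.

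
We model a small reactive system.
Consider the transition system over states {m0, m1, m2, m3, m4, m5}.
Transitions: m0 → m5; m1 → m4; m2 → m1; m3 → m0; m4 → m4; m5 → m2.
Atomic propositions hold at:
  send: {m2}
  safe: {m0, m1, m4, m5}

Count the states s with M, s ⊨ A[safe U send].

A[safe U send]: least fixpoint, start Z0 = Sat(send) = {m2}, add states in Sat(safe) with every successor in Z. Z1 = {m2, m5}; Z2 = {m0, m2, m5}; fixed.
Sat(A[safe U send]) = {m0, m2, m5}
|Sat(A[safe U send])| = |{m0, m2, m5}| = 3.

3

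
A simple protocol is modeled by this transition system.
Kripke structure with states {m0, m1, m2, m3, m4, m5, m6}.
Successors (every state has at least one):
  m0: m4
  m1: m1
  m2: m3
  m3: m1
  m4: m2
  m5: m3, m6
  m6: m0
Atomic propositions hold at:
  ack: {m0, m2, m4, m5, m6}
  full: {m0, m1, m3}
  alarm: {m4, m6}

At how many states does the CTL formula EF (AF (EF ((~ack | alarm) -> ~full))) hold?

Sat(~ack) = {m1, m3}
Sat(~ack | alarm) = {m1, m3, m4, m6}
Sat(~full) = {m2, m4, m5, m6}
Sat((~ack | alarm) -> ~full) = {m0, m2, m4, m5, m6}
EF ((~ack | alarm) -> ~full): least fixpoint, start Z0 = {m0, m2, m4, m5, m6}, add states with some successor in Z. Already a fixed point.
Sat(EF ((~ack | alarm) -> ~full)) = {m0, m2, m4, m5, m6}
AF (EF ((~ack | alarm) -> ~full)): least fixpoint, start Z0 = {m0, m2, m4, m5, m6}, add states with every successor in Z. Already a fixed point.
Sat(AF (EF ((~ack | alarm) -> ~full))) = {m0, m2, m4, m5, m6}
EF (AF (EF ((~ack | alarm) -> ~full))): least fixpoint, start Z0 = {m0, m2, m4, m5, m6}, add states with some successor in Z. Already a fixed point.
Sat(EF (AF (EF ((~ack | alarm) -> ~full)))) = {m0, m2, m4, m5, m6}
|Sat(EF (AF (EF ((~ack | alarm) -> ~full))))| = |{m0, m2, m4, m5, m6}| = 5.

5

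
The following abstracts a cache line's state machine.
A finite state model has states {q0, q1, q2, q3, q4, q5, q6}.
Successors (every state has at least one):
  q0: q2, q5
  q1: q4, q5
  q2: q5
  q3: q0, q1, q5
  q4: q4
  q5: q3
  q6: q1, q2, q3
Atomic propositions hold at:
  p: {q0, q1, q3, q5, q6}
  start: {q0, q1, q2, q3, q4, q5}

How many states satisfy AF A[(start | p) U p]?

6

Sat(start | p) = {q0, q1, q2, q3, q4, q5, q6}
A[(start | p) U p]: least fixpoint, start Z0 = Sat(p) = {q0, q1, q3, q5, q6}, add states in Sat(start | p) with every successor in Z. Z1 = {q0, q1, q2, q3, q5, q6}; fixed.
Sat(A[(start | p) U p]) = {q0, q1, q2, q3, q5, q6}
AF A[(start | p) U p]: least fixpoint, start Z0 = {q0, q1, q2, q3, q5, q6}, add states with every successor in Z. Already a fixed point.
Sat(AF A[(start | p) U p]) = {q0, q1, q2, q3, q5, q6}
|Sat(AF A[(start | p) U p])| = |{q0, q1, q2, q3, q5, q6}| = 6.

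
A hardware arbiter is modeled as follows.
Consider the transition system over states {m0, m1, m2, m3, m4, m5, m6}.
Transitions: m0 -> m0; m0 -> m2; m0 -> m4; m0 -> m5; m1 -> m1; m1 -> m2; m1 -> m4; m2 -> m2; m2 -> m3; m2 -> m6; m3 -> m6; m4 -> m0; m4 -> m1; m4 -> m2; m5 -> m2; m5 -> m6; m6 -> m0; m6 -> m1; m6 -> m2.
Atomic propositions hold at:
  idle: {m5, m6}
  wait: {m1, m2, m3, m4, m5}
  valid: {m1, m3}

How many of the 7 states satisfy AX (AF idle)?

1

AF idle: least fixpoint, start Z0 = {m5, m6}, add states with every successor in Z. Z1 = {m3, m5, m6}; fixed.
Sat(AF idle) = {m3, m5, m6}
Sat(AX (AF idle)) = {s : every successor in {m3, m5, m6}} = {m3}
|Sat(AX (AF idle))| = |{m3}| = 1.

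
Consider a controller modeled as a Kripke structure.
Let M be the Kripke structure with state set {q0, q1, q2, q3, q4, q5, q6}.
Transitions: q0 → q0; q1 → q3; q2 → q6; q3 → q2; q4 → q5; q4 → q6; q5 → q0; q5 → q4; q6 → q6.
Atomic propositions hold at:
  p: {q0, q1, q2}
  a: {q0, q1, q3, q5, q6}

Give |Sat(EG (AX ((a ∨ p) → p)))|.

2

Sat(a ∨ p) = {q0, q1, q2, q3, q5, q6}
Sat((a ∨ p) → p) = {q0, q1, q2, q4}
Sat(AX ((a ∨ p) → p)) = {s : every successor in {q0, q1, q2, q4}} = {q0, q3, q5}
EG (AX ((a ∨ p) → p)): greatest fixpoint, start Z0 = {q0, q3, q5}, keep only states in Sat with some successor in Z. Z1 = {q0, q5}; fixed.
Sat(EG (AX ((a ∨ p) → p))) = {q0, q5}
|Sat(EG (AX ((a ∨ p) → p)))| = |{q0, q5}| = 2.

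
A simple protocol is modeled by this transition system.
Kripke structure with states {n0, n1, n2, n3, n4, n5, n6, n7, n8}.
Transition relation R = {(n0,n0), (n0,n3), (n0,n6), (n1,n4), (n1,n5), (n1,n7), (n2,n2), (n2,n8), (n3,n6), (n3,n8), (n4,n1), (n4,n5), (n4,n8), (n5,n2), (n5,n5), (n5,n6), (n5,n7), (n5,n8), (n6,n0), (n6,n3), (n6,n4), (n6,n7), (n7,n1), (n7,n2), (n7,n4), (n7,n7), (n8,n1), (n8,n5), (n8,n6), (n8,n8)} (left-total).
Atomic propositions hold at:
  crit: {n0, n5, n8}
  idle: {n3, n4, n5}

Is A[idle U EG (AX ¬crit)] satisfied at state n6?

No

Sat(¬crit) = {n1, n2, n3, n4, n6, n7}
Sat(AX ¬crit) = {s : every successor in {n1, n2, n3, n4, n6, n7}} = {n7}
EG (AX ¬crit): greatest fixpoint, start Z0 = {n7}, keep only states in Sat with some successor in Z. Already a fixed point.
Sat(EG (AX ¬crit)) = {n7}
A[idle U EG (AX ¬crit)]: least fixpoint, start Z0 = Sat(EG (AX ¬crit)) = {n7}, add states in Sat(idle) with every successor in Z. Already a fixed point.
Sat(A[idle U EG (AX ¬crit)]) = {n7}
n6 ∉ Sat(A[idle U EG (AX ¬crit)]) = {n7}, so the formula does not hold at n6.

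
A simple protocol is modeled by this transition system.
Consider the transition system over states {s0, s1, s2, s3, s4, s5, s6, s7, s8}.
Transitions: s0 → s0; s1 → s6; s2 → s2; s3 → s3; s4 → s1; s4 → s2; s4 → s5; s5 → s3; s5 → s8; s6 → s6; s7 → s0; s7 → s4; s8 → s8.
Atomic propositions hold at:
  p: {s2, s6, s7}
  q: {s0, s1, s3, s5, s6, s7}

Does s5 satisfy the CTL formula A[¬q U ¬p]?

Yes

Sat(¬q) = {s2, s4, s8}
Sat(¬p) = {s0, s1, s3, s4, s5, s8}
A[¬q U ¬p]: least fixpoint, start Z0 = Sat(¬p) = {s0, s1, s3, s4, s5, s8}, add states in Sat(¬q) with every successor in Z. Already a fixed point.
Sat(A[¬q U ¬p]) = {s0, s1, s3, s4, s5, s8}
s5 ∈ Sat(A[¬q U ¬p]) = {s0, s1, s3, s4, s5, s8}, so the formula holds at s5.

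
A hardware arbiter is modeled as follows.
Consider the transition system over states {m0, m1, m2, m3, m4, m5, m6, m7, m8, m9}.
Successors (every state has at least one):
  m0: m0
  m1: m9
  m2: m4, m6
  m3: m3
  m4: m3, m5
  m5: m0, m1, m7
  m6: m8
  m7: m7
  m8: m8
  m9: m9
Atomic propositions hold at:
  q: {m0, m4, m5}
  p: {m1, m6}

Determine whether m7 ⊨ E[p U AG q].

No

AG q: greatest fixpoint, start Z0 = {m0, m4, m5}, keep only states in Sat with every successor in Z. Z1 = {m0}; fixed.
Sat(AG q) = {m0}
E[p U AG q]: least fixpoint, start Z0 = Sat(AG q) = {m0}, add states in Sat(p) with some successor in Z. Already a fixed point.
Sat(E[p U AG q]) = {m0}
m7 ∉ Sat(E[p U AG q]) = {m0}, so the formula does not hold at m7.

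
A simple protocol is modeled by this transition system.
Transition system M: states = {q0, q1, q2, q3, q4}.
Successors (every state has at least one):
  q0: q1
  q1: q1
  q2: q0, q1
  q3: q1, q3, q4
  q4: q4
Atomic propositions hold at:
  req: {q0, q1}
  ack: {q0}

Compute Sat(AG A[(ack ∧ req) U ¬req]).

{q4}

Sat(ack ∧ req) = {q0}
Sat(¬req) = {q2, q3, q4}
A[(ack ∧ req) U ¬req]: least fixpoint, start Z0 = Sat(¬req) = {q2, q3, q4}, add states in Sat(ack ∧ req) with every successor in Z. Already a fixed point.
Sat(A[(ack ∧ req) U ¬req]) = {q2, q3, q4}
AG A[(ack ∧ req) U ¬req]: greatest fixpoint, start Z0 = {q2, q3, q4}, keep only states in Sat with every successor in Z. Z1 = {q4}; fixed.
Sat(AG A[(ack ∧ req) U ¬req]) = {q4}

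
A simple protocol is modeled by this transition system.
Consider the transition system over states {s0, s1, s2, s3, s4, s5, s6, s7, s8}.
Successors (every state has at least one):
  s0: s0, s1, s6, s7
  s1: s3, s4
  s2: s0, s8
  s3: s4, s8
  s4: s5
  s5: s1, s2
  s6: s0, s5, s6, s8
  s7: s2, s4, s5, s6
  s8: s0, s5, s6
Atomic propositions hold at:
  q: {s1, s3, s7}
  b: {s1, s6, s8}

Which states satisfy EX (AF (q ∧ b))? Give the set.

{s0, s5}

Sat(q ∧ b) = {s1}
AF (q ∧ b): least fixpoint, start Z0 = {s1}, add states with every successor in Z. Already a fixed point.
Sat(AF (q ∧ b)) = {s1}
Sat(EX (AF (q ∧ b))) = {s : some successor in {s1}} = {s0, s5}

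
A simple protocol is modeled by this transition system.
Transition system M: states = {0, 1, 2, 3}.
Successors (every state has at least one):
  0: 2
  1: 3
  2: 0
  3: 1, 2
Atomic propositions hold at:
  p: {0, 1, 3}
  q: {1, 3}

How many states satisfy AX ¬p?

1

Sat(¬p) = {2}
Sat(AX ¬p) = {s : every successor in {2}} = {0}
|Sat(AX ¬p)| = |{0}| = 1.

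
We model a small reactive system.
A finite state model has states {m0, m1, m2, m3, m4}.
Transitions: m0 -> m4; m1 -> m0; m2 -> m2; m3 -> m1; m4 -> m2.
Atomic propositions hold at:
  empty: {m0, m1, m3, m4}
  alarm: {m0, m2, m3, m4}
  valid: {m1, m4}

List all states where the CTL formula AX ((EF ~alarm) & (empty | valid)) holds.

Sat(~alarm) = {m1}
EF ~alarm: least fixpoint, start Z0 = {m1}, add states with some successor in Z. Z1 = {m1, m3}; fixed.
Sat(EF ~alarm) = {m1, m3}
Sat(empty | valid) = {m0, m1, m3, m4}
Sat((EF ~alarm) & (empty | valid)) = {m1, m3}
Sat(AX ((EF ~alarm) & (empty | valid))) = {s : every successor in {m1, m3}} = {m3}

{m3}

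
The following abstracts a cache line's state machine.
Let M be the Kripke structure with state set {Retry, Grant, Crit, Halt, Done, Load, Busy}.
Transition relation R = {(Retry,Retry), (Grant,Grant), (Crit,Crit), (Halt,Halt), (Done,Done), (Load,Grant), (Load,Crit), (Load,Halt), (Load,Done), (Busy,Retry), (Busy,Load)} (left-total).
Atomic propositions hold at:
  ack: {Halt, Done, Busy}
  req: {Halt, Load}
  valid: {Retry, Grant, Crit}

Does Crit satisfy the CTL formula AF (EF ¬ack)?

Sat(¬ack) = {Retry, Grant, Crit, Load}
EF ¬ack: least fixpoint, start Z0 = {Retry, Grant, Crit, Load}, add states with some successor in Z. Z1 = {Retry, Grant, Crit, Load, Busy}; fixed.
Sat(EF ¬ack) = {Retry, Grant, Crit, Load, Busy}
AF (EF ¬ack): least fixpoint, start Z0 = {Retry, Grant, Crit, Load, Busy}, add states with every successor in Z. Already a fixed point.
Sat(AF (EF ¬ack)) = {Retry, Grant, Crit, Load, Busy}
Crit ∈ Sat(AF (EF ¬ack)) = {Retry, Grant, Crit, Load, Busy}, so the formula holds at Crit.

Yes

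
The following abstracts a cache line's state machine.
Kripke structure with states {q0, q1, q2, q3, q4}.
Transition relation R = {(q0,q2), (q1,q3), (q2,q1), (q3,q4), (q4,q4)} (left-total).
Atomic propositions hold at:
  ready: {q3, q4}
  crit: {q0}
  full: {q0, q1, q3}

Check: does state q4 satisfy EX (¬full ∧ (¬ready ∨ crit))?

Sat(¬full) = {q2, q4}
Sat(¬ready) = {q0, q1, q2}
Sat(¬ready ∨ crit) = {q0, q1, q2}
Sat(¬full ∧ (¬ready ∨ crit)) = {q2}
Sat(EX (¬full ∧ (¬ready ∨ crit))) = {s : some successor in {q2}} = {q0}
q4 ∉ Sat(EX (¬full ∧ (¬ready ∨ crit))) = {q0}, so the formula does not hold at q4.

No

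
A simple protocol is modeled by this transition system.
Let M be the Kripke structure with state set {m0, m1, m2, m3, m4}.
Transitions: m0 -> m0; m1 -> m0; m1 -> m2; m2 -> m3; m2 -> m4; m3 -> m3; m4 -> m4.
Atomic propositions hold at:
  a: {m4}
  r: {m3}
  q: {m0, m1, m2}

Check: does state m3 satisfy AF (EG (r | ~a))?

Sat(~a) = {m0, m1, m2, m3}
Sat(r | ~a) = {m0, m1, m2, m3}
EG (r | ~a): greatest fixpoint, start Z0 = {m0, m1, m2, m3}, keep only states in Sat with some successor in Z. Already a fixed point.
Sat(EG (r | ~a)) = {m0, m1, m2, m3}
AF (EG (r | ~a)): least fixpoint, start Z0 = {m0, m1, m2, m3}, add states with every successor in Z. Already a fixed point.
Sat(AF (EG (r | ~a))) = {m0, m1, m2, m3}
m3 ∈ Sat(AF (EG (r | ~a))) = {m0, m1, m2, m3}, so the formula holds at m3.

Yes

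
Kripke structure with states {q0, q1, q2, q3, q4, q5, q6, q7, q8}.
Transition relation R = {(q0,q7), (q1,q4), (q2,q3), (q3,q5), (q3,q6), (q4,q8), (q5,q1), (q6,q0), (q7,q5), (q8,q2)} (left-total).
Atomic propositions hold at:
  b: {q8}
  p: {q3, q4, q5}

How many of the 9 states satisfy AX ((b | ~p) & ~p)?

5

Sat(~p) = {q0, q1, q2, q6, q7, q8}
Sat(b | ~p) = {q0, q1, q2, q6, q7, q8}
Sat((b | ~p) & ~p) = {q0, q1, q2, q6, q7, q8}
Sat(AX ((b | ~p) & ~p)) = {s : every successor in {q0, q1, q2, q6, q7, q8}} = {q0, q4, q5, q6, q8}
|Sat(AX ((b | ~p) & ~p))| = |{q0, q4, q5, q6, q8}| = 5.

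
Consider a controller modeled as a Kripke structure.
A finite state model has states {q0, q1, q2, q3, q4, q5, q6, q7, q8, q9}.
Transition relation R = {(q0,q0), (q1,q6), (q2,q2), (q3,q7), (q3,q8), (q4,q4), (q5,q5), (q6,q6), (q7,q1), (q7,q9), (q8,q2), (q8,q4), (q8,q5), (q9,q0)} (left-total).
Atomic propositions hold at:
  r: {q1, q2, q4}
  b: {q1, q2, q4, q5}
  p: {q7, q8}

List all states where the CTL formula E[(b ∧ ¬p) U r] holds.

{q1, q2, q4}

Sat(¬p) = {q0, q1, q2, q3, q4, q5, q6, q9}
Sat(b ∧ ¬p) = {q1, q2, q4, q5}
E[(b ∧ ¬p) U r]: least fixpoint, start Z0 = Sat(r) = {q1, q2, q4}, add states in Sat(b ∧ ¬p) with some successor in Z. Already a fixed point.
Sat(E[(b ∧ ¬p) U r]) = {q1, q2, q4}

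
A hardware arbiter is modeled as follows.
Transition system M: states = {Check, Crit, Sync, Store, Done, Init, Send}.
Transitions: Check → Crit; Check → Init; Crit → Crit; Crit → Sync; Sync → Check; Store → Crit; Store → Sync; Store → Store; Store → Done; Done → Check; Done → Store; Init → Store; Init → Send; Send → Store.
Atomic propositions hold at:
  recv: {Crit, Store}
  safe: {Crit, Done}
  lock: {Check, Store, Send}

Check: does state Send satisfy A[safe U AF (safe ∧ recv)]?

No

Sat(safe ∧ recv) = {Crit}
AF (safe ∧ recv): least fixpoint, start Z0 = {Crit}, add states with every successor in Z. Already a fixed point.
Sat(AF (safe ∧ recv)) = {Crit}
A[safe U AF (safe ∧ recv)]: least fixpoint, start Z0 = Sat(AF (safe ∧ recv)) = {Crit}, add states in Sat(safe) with every successor in Z. Already a fixed point.
Sat(A[safe U AF (safe ∧ recv)]) = {Crit}
Send ∉ Sat(A[safe U AF (safe ∧ recv)]) = {Crit}, so the formula does not hold at Send.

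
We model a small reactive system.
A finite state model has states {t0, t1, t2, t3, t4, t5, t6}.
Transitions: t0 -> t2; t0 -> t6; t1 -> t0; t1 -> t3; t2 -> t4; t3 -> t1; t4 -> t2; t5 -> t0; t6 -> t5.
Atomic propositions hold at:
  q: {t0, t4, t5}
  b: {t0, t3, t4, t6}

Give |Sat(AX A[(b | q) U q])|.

Sat(b | q) = {t0, t3, t4, t5, t6}
A[(b | q) U q]: least fixpoint, start Z0 = Sat(q) = {t0, t4, t5}, add states in Sat(b | q) with every successor in Z. Z1 = {t0, t4, t5, t6}; fixed.
Sat(A[(b | q) U q]) = {t0, t4, t5, t6}
Sat(AX A[(b | q) U q]) = {s : every successor in {t0, t4, t5, t6}} = {t2, t5, t6}
|Sat(AX A[(b | q) U q])| = |{t2, t5, t6}| = 3.

3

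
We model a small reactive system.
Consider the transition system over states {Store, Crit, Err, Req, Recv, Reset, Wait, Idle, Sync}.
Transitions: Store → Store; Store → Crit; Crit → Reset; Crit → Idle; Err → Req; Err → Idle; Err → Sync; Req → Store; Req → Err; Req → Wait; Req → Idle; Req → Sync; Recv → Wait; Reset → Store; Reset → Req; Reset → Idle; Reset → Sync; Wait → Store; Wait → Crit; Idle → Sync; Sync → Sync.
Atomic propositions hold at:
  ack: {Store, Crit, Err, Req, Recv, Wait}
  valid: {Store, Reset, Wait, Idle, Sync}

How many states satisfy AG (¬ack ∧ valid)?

Sat(¬ack) = {Reset, Idle, Sync}
Sat(¬ack ∧ valid) = {Reset, Idle, Sync}
AG (¬ack ∧ valid): greatest fixpoint, start Z0 = {Reset, Idle, Sync}, keep only states in Sat with every successor in Z. Z1 = {Idle, Sync}; fixed.
Sat(AG (¬ack ∧ valid)) = {Idle, Sync}
|Sat(AG (¬ack ∧ valid))| = |{Idle, Sync}| = 2.

2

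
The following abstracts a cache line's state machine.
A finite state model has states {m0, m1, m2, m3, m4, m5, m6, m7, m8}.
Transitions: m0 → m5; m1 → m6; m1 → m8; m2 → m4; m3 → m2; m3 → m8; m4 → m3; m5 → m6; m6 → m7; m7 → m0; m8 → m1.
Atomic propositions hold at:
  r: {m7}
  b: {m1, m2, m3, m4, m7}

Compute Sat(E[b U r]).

{m7}

E[b U r]: least fixpoint, start Z0 = Sat(r) = {m7}, add states in Sat(b) with some successor in Z. Already a fixed point.
Sat(E[b U r]) = {m7}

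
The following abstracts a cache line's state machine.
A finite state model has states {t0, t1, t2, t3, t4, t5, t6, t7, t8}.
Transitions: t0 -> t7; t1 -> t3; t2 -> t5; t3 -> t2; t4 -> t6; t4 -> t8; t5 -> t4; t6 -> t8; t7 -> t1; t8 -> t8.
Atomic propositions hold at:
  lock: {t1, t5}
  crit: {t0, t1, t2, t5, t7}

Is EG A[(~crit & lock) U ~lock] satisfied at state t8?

Yes

Sat(~crit) = {t3, t4, t6, t8}
Sat(~crit & lock) = ∅
Sat(~lock) = {t0, t2, t3, t4, t6, t7, t8}
A[(~crit & lock) U ~lock]: least fixpoint, start Z0 = Sat(~lock) = {t0, t2, t3, t4, t6, t7, t8}, add states in Sat(~crit & lock) with every successor in Z. Already a fixed point.
Sat(A[(~crit & lock) U ~lock]) = {t0, t2, t3, t4, t6, t7, t8}
EG A[(~crit & lock) U ~lock]: greatest fixpoint, start Z0 = {t0, t2, t3, t4, t6, t7, t8}, keep only states in Sat with some successor in Z. Z1 = {t0, t3, t4, t6, t8}; Z2 = {t4, t6, t8}; fixed.
Sat(EG A[(~crit & lock) U ~lock]) = {t4, t6, t8}
t8 ∈ Sat(EG A[(~crit & lock) U ~lock]) = {t4, t6, t8}, so the formula holds at t8.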